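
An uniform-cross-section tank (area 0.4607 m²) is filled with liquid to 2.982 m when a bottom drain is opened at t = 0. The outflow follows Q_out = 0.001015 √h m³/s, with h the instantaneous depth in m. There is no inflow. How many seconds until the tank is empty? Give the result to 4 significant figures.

1568 s

Accumulation of liquid (constant cross-section A): A dh/dt = −0.001015 √h.
Separate and integrate: 2(√h − √h₀) = −(0.001015/A) t.
Tank is empty when √h = 0: t_empty = 2A√h₀/0.001015.
t_empty = 2·0.4607·√2.982/0.001015 = 0.921400·1.72685/0.001015 = 1567.60 s.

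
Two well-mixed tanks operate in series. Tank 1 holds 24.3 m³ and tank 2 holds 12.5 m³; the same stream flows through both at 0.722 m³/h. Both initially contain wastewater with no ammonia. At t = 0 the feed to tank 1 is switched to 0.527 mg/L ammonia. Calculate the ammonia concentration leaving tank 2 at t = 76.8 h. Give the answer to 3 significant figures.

0.423 mg/L

Time constants: τᵢ = Vᵢ/Q for each well-mixed tank.
τ₁ = 24.3/0.722 = 33.657 h; τ₂ = 12.5/0.722 = 17.313 h.
Tank 1: C₁ = C_in(1 − e^(−t/τ₁)). Tank 2 (τ₁ ≠ τ₂): C₂ = C_in[1 − (τ₁ e^(−t/τ₁) − τ₂ e^(−t/τ₂))/(τ₁ − τ₂)].
At t = 76.8: e^(−t/τ₁) = 0.10209, e^(−t/τ₂) = 0.011844.
C₂ = 0.527·[1 − (33.657·0.10209 − 17.313·0.011844)/(16.343)] = 0.527·0.80230 = 0.42281 mg/L.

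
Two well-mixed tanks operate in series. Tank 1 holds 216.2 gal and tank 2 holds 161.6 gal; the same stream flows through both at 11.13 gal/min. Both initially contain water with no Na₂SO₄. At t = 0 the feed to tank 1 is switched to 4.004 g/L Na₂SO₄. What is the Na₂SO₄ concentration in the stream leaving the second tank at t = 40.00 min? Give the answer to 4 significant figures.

Species balance on tank i: dCᵢ/dt = (Cᵢ₋₁ − Cᵢ)/τᵢ with τᵢ = Vᵢ/Q.
τ₁ = 216.2/11.13 = 19.4250 min; τ₂ = 161.6/11.13 = 14.5193 min.
Solving the cascade with C₁(0)=C₂(0)=0 gives C₂(t) = C_in[1 − (τ₁ e^(−t/τ₁) − τ₂ e^(−t/τ₂))/(τ₁ − τ₂)].
At t = 40.00: e^(−t/τ₁) = 0.127555, e^(−t/τ₂) = 0.0636122.
C₂ = 4.004·[1 − (19.4250·0.127555 − 14.5193·0.0636122)/(4.90566)] = 4.004·0.683191 = 2.73550 g/L.

2.735 g/L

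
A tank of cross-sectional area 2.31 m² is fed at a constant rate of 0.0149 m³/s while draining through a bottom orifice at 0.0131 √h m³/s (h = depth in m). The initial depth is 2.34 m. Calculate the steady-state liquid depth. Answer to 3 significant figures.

A dh/dt = Q_in − 0.0131 √h. Steady state requires inflow = outflow:
Q_in = 0.0131 √h_ss ⇒ √h_ss = 0.0149/0.0131 = 1.1374.
h_ss = 1.1374² = 1.2937 m. (Since h₀ = 2.34 m > h_ss, the level will fall toward this value.)

1.29 m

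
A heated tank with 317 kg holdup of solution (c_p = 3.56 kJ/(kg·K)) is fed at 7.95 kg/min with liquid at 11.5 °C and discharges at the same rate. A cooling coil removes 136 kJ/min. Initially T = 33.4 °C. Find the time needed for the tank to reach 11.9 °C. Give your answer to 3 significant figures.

65.2 min

First-law balance (no shaft work): M c_p dT/dt = ṁ c_p (T_in − T) − 136.
τ = M/ṁ = 39.874 min; T_ss = T_in − Q̇/(ṁ c_p) = 6.6947 °C.
T(t) = T_ss + (T₀ − T_ss) e^(−t/τ). Set T = 11.9:
e^(−t/τ) = (11.9 − 6.6947)/(33.4 − 6.6947) = 0.19492
t = −39.874 · ln(0.19492) = 65.202 min.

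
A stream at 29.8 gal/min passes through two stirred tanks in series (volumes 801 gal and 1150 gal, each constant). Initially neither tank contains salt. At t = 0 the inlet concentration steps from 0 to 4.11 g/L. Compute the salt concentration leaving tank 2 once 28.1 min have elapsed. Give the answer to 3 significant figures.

0.888 g/L

Species balance on tank i: dCᵢ/dt = (Cᵢ₋₁ − Cᵢ)/τᵢ with τᵢ = Vᵢ/Q.
τ₁ = 801/29.8 = 26.879 min; τ₂ = 1150/29.8 = 38.591 min.
Tank 1: C₁ = C_in(1 − e^(−t/τ₁)). Tank 2 (τ₁ ≠ τ₂): C₂ = C_in[1 − (τ₁ e^(−t/τ₁) − τ₂ e^(−t/τ₂))/(τ₁ − τ₂)].
At t = 28.1: e^(−t/τ₁) = 0.35154, e^(−t/τ₂) = 0.48280.
C₂ = 4.11·[1 − (26.879·0.35154 − 38.591·0.48280)/(-11.711)] = 4.11·0.21596 = 0.88759 g/L.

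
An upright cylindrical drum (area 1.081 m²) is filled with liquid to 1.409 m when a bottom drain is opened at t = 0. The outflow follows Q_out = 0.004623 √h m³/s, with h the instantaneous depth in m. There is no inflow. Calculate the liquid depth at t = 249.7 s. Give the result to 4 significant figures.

0.4265 m

A dh/dt = −Q_out = −0.004623 √h.
This is separable: 2 d(√h)/dt = −0.004623/A, so √h = √h₀ − (0.004623/(2A)) t.
√h = √1.409 − 0.004623·249.7/(2·1.081) = 1.18701 − 0.533933 = 0.653080.
h = 0.653080² = 0.426514 m.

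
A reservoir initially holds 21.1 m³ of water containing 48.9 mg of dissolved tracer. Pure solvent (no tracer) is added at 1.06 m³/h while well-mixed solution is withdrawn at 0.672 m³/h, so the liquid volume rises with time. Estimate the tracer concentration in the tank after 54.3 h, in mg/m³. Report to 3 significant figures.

0.350 mg/m³

Let m(t) be the amount of tracer. Volume: V(t) = V₀ + (Q_in − Q_out) t = 21.1 + 0.38800 t; V(54.3) = 42.168 m³.
No tracer enters, so dm/dt = −Q_out · (m/V).
Separate: dm/m = −Q_out dt/V(t) ⇒ ln(m/m₀) = −(Q_out/(Q_in−Q_out)) ln(V/V₀).
m = m₀ (V₀/V)^(Q_out/(Q_in−Q_out)) = 48.9 × (21.1/42.168)^(1.7320) = 14.740 mg.
C = m/V = 14.740/42.168 = 0.34955 mg/m³.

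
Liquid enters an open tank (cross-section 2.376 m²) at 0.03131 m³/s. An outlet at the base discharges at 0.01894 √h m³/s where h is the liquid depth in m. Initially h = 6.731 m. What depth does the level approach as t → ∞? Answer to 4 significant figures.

Unsteady balance on liquid volume: A dh/dt = Q_in − 0.01894 √h. At steady state dh/dt = 0:
Q_in = 0.01894 √h_ss ⇒ √h_ss = 0.03131/0.01894 = 1.65312.
h_ss = 1.65312² = 2.73279 m. (Since h₀ = 6.731 m > h_ss, the level will fall toward this value.)

2.733 m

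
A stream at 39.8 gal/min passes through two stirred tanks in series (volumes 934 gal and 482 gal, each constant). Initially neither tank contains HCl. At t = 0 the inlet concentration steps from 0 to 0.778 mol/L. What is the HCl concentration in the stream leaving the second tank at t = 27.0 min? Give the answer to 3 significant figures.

Species balance on tank i: dCᵢ/dt = (Cᵢ₋₁ − Cᵢ)/τᵢ with τᵢ = Vᵢ/Q.
τ₁ = 934/39.8 = 23.467 min; τ₂ = 482/39.8 = 12.111 min.
Tank 1: C₁ = C_in(1 − e^(−t/τ₁)). Tank 2 (τ₁ ≠ τ₂): C₂ = C_in[1 − (τ₁ e^(−t/τ₁) − τ₂ e^(−t/τ₂))/(τ₁ − τ₂)].
At t = 27.0: e^(−t/τ₁) = 0.31647, e^(−t/τ₂) = 0.10759.
C₂ = 0.778·[1 − (23.467·0.31647 − 12.111·0.10759)/(11.357)] = 0.778·0.46079 = 0.35849 mol/L.

0.358 mol/L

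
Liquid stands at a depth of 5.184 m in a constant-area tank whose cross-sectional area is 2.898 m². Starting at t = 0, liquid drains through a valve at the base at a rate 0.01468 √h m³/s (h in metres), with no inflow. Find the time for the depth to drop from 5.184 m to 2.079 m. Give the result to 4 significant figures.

A dh/dt = −Q_out = −0.01468 √h.
Separate and integrate: 2(√h − √h₀) = −(0.01468/A) t.
t = 2A(√h₀ − √h)/0.01468 = 2·2.898·(√5.184 − √2.079)/0.01468
  = 5.79600 × (2.27684 − 1.44187) / 0.01468 = 329.664 s.

329.7 s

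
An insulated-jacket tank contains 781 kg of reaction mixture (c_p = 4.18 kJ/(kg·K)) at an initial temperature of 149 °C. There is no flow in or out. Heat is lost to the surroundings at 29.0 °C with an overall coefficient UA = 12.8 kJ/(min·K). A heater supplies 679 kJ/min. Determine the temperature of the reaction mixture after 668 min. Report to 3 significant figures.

Lumped-capacitance energy balance: M c_p dT/dt = UA(T_amb − T) + Q̇.
dT/dt = (T_ss − T)/τ with T_ss = T_amb + Q̇/UA = 29.0 + 679/12.8 = 82.047 °C, τ = M c_p/UA = 781·4.18/12.8 = 255.05 min.
Solution: T(t) = T_ss + (T₀ − T_ss) e^(−t/τ).
T(668) = 82.047 + (66.953)·0.072865 = 86.925 °C.

86.9 °C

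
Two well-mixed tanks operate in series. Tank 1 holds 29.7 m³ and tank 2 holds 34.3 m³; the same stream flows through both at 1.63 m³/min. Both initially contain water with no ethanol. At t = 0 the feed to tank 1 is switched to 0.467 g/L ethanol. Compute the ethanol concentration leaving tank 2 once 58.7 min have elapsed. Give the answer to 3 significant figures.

Species balance on tank i: dCᵢ/dt = (Cᵢ₋₁ − Cᵢ)/τᵢ with τᵢ = Vᵢ/Q.
τ₁ = 29.7/1.63 = 18.221 min; τ₂ = 34.3/1.63 = 21.043 min.
Solving the cascade with C₁(0)=C₂(0)=0 gives C₂(t) = C_in[1 − (τ₁ e^(−t/τ₁) − τ₂ e^(−t/τ₂))/(τ₁ − τ₂)].
At t = 58.7: e^(−t/τ₁) = 0.039892, e^(−t/τ₂) = 0.061450.
C₂ = 0.467·[1 − (18.221·0.039892 − 21.043·0.061450)/(-2.8221)] = 0.467·0.79936 = 0.37330 g/L.

0.373 g/L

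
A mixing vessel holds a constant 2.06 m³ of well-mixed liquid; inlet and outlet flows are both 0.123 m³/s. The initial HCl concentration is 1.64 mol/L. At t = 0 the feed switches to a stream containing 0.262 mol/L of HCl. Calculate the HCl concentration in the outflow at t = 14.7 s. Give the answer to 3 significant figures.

0.835 mol/L

Transient balance on the dissolved component: V dC/dt = Q(C_in − C).
Rewrite as dC/dt + C/τ = C_in/τ, τ = V/Q = 16.748 s.
C approaches C_in exponentially: C(t) = C_in + (C₀ − C_in) e^(−t/τ).
C(14.7) = 0.262 + (1.64 − 0.262)·e^(−14.7/16.748) = 0.262 + (1.3780)·0.41573 = 0.83488 mol/L.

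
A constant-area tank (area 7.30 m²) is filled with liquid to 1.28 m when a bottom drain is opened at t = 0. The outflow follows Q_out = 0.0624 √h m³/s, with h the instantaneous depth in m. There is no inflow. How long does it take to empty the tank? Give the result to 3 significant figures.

265 s

With no inflow, A dh/dt = −0.0624 √h.
This is separable: 2 d(√h)/dt = −0.0624/A, so √h = √h₀ − (0.0624/(2A)) t.
Set h = 0: 2√h₀ = (0.0624/A) t_empty ⇒ t_empty = 2A√h₀/0.0624.
t_empty = 2·7.30·√1.28/0.0624 = 14.600·1.1314/0.0624 = 264.71 s.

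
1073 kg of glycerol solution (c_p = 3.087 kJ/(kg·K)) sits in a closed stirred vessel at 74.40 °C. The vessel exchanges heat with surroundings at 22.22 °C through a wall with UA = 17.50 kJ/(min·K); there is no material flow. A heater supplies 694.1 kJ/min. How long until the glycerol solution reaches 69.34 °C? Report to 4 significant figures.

98.03 min

M c_p dT/dt = −UA(T − T_amb) + Q̇.
τ = M c_p/UA = 189.277 min; T_ss = T_amb + Q̇/UA = 22.22 + 694.1/17.50 = 61.8829 °C.
T(t) = T_ss + (T₀ − T_ss)e^(−t/τ); set T = 69.34:
t = −τ ln[(T − T_ss)/(T₀ − T_ss)] = −189.277 · ln(0.595754) = 98.0317 min.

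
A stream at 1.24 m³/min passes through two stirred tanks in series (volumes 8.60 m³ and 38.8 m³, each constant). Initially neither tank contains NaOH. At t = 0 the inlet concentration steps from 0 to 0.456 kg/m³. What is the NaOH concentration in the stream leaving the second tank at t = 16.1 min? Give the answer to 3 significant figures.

Time constants: τᵢ = Vᵢ/Q for each well-mixed tank.
τ₁ = 8.60/1.24 = 6.9355 min; τ₂ = 38.8/1.24 = 31.290 min.
Tank 1: C₁ = C_in(1 − e^(−t/τ₁)). Tank 2 (τ₁ ≠ τ₂): C₂ = C_in[1 − (τ₁ e^(−t/τ₁) − τ₂ e^(−t/τ₂))/(τ₁ − τ₂)].
At t = 16.1: e^(−t/τ₁) = 0.098137, e^(−t/τ₂) = 0.59778.
C₂ = 0.456·[1 − (6.9355·0.098137 − 31.290·0.59778)/(-24.355)] = 0.456·0.25994 = 0.11853 kg/m³.

0.119 kg/m³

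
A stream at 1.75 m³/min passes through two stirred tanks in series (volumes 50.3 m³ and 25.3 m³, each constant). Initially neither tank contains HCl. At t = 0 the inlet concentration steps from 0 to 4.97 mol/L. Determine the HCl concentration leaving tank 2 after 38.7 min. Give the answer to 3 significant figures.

2.71 mol/L

Each tank obeys Vᵢ dCᵢ/dt = Q(Cᵢ₋₁ − Cᵢ), so τᵢ = Vᵢ/Q.
τ₁ = 50.3/1.75 = 28.743 min; τ₂ = 25.3/1.75 = 14.457 min.
Tank 1: C₁ = C_in(1 − e^(−t/τ₁)). Tank 2 (τ₁ ≠ τ₂): C₂ = C_in[1 − (τ₁ e^(−t/τ₁) − τ₂ e^(−t/τ₂))/(τ₁ − τ₂)].
At t = 38.7: e^(−t/τ₁) = 0.26017, e^(−t/τ₂) = 0.068778.
C₂ = 4.97·[1 − (28.743·0.26017 − 14.457·0.068778)/(14.286)] = 4.97·0.54614 = 2.7143 mol/L.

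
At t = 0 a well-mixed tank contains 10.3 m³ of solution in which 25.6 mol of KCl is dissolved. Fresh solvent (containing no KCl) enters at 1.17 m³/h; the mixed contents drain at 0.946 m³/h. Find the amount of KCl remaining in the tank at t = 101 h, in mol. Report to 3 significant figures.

0.189 mol

Let m(t) be the amount of KCl. Volume: V(t) = V₀ + (Q_in − Q_out) t = 10.3 + 0.22400 t; V(101) = 32.924 m³.
No KCl enters, so dm/dt = −Q_out · (m/V).
Separate: dm/m = −Q_out dt/V(t) ⇒ ln(m/m₀) = −(Q_out/(Q_in−Q_out)) ln(V/V₀).
m = m₀ (V₀/V)^(Q_out/(Q_in−Q_out)) = 25.6 × (10.3/32.924)^(4.2232) = 0.18919 mol.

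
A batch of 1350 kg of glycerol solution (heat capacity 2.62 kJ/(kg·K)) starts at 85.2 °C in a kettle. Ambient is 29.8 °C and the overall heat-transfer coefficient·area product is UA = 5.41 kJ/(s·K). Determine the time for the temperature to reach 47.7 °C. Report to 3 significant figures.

Energy balance: M c_p dT/dt = −UA(T − T_amb).
τ = M c_p/UA = 653.79 s; T_ss = T_amb = 29.800 °C.
T(t) = T_ss + (T₀ − T_ss)e^(−t/τ); set T = 47.7:
t = −τ ln[(T − T_ss)/(T₀ − T_ss)] = −653.79 · ln(0.32310) = 738.64 s.

739 s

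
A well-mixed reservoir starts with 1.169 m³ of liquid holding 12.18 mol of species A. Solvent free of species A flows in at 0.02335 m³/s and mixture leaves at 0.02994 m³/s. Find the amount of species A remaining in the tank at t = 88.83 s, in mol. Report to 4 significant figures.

0.5188 mol

Total volume: dV/dt = Q_in − Q_out = -0.00659000 m³/s, so V(t) = 1.169 − 0.00659000 t and V(88.83) = 0.583610 m³.
No species A enters, so dm/dt = −Q_out · (m/V).
Separate: dm/m = −Q_out dt/V(t) ⇒ ln(m/m₀) = −(Q_out/(Q_in−Q_out)) ln(V/V₀).
m = m₀ (V₀/V)^(Q_out/(Q_in−Q_out)) = 12.18 × (1.169/0.583610)^(-4.54325) = 0.518786 mol.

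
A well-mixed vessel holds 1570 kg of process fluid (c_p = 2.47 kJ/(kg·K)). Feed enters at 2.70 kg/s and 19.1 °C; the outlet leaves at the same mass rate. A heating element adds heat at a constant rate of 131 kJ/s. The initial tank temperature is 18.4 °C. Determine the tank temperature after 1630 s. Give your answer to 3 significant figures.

37.5 °C

Energy balance: M c_p dT/dt = ṁ c_p (T_in − T) + 131.
τ = M/ṁ = 581.48 s; T_ss = T_in + Q̇/(ṁ c_p) = 19.1 + 131/(2.70·2.47) = 38.743 °C.
T approaches T_ss exponentially: T(t) = T_ss + (T₀ − T_ss) e^(−t/τ).
T(1630) = 38.743 + (-20.343)·e^(−1630/581.48) = 38.743 + (-20.343)·0.060617 = 37.510 °C.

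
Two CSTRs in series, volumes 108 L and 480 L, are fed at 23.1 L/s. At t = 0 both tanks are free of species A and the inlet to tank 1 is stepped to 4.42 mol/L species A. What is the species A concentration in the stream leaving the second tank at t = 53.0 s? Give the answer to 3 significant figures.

Each tank obeys Vᵢ dCᵢ/dt = Q(Cᵢ₋₁ − Cᵢ), so τᵢ = Vᵢ/Q.
τ₁ = 108/23.1 = 4.6753 s; τ₂ = 480/23.1 = 20.779 s.
Solving the cascade with C₁(0)=C₂(0)=0 gives C₂(t) = C_in[1 − (τ₁ e^(−t/τ₁) − τ₂ e^(−t/τ₂))/(τ₁ − τ₂)].
At t = 53.0: e^(−t/τ₁) = 1.1934e-05, e^(−t/τ₂) = 0.078033.
C₂ = 4.42·[1 − (4.6753·1.1934e-05 − 20.779·0.078033)/(-16.104)] = 4.42·0.89932 = 3.9750 mol/L.

3.97 mol/L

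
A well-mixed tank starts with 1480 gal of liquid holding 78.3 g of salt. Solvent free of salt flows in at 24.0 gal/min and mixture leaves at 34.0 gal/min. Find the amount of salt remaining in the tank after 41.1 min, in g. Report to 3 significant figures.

Total volume: dV/dt = Q_in − Q_out = -10.000 gal/min, so V(t) = 1480 − 10.000 t and V(41.1) = 1069.0 gal.
Solute balance: dm/dt = 0 − Q_out C = −Q_out m/V(t).
Separate: dm/m = −Q_out dt/V(t) ⇒ ln(m/m₀) = −(Q_out/(Q_in−Q_out)) ln(V/V₀).
m = m₀ (V₀/V)^(Q_out/(Q_in−Q_out)) = 78.3 × (1480/1069.0)^(-3.4000) = 25.906 g.

25.9 g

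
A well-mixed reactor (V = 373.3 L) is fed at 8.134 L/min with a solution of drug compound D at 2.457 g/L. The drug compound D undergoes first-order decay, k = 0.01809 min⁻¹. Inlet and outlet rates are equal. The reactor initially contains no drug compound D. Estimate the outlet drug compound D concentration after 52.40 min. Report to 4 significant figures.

1.176 g/L

Accumulation = in − out − consumed: V dC/dt = Q C_in − Q C − k V C.
This is linear with rate a = Q/V + k = 0.0398794 min⁻¹.
C_ss = Q C_in/(Q + kV) = 1.34246 g/L; C(t) = C_ss + (C₀ − C_ss) e^(−a t).
C(52.40) = 1.34246 + (-1.34246)·e^(−0.0398794·52.40) = 1.34246 + (-1.34246)·0.123726 = 1.17636 g/L.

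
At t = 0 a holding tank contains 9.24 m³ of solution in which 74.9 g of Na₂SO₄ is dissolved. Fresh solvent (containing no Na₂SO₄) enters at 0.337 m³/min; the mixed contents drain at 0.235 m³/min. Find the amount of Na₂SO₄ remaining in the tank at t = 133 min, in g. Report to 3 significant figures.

9.34 g

Let m(t) be the amount of Na₂SO₄. Volume: V(t) = V₀ + (Q_in − Q_out) t = 9.24 + 0.10200 t; V(133) = 22.806 m³.
Species balance (pure solvent in): dm/dt = −Q_out · m/V(t).
dm/m = −Q_out dt/(V₀ + 0.10200 t); integrating gives ln(m/m₀) = −(Q_out/(Q_in−Q_out)) ln(V/V₀).
m = m₀ (V₀/V)^(Q_out/(Q_in−Q_out)) = 74.9 × (9.24/22.806)^(2.3039) = 9.3428 g.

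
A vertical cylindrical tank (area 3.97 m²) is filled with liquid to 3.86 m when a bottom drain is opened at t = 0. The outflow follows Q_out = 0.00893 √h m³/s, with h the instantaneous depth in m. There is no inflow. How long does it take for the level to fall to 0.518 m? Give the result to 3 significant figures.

With no inflow, A dh/dt = −0.00893 √h.
This is separable: 2 d(√h)/dt = −0.00893/A, so √h = √h₀ − (0.00893/(2A)) t.
t = 2A(√h₀ − √h)/0.00893 = 2·3.97·(√3.86 − √0.518)/0.00893
  = 7.9400 × (1.9647 − 0.71972) / 0.00893 = 1106.9 s.

1110 s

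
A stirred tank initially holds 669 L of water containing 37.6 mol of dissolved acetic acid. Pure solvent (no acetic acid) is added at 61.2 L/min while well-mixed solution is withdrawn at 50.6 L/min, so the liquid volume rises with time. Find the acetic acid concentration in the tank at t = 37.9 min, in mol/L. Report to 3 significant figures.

Total volume: dV/dt = Q_in − Q_out = 10.600 L/min, so V(t) = 669 + 10.600 t and V(37.9) = 1070.7 L.
No acetic acid enters, so dm/dt = −Q_out · (m/V).
dm/m = −Q_out dt/(V₀ + 10.600 t); integrating gives ln(m/m₀) = −(Q_out/(Q_in−Q_out)) ln(V/V₀).
m = m₀ (V₀/V)^(Q_out/(Q_in−Q_out)) = 37.6 × (669/1070.7)^(4.7736) = 3.9824 mol.
C = m/V = 3.9824/1070.7 = 0.0037193 mol/L.

0.00372 mol/L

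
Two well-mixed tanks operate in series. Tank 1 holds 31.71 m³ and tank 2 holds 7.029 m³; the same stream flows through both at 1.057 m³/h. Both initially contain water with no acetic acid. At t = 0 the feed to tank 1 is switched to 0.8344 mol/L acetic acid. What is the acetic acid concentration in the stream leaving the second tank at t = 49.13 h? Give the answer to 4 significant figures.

0.6261 mol/L

Time constants: τᵢ = Vᵢ/Q for each well-mixed tank.
τ₁ = 31.71/1.057 = 30.0000 h; τ₂ = 7.029/1.057 = 6.64995 h.
Solving the cascade with C₁(0)=C₂(0)=0 gives C₂(t) = C_in[1 − (τ₁ e^(−t/τ₁) − τ₂ e^(−t/τ₂))/(τ₁ − τ₂)].
At t = 49.13: e^(−t/τ₁) = 0.194433, e^(−t/τ₂) = 0.000618618.
C₂ = 0.8344·[1 − (30.0000·0.194433 − 6.64995·0.000618618)/(23.3500)] = 0.8344·0.750370 = 0.626108 mol/L.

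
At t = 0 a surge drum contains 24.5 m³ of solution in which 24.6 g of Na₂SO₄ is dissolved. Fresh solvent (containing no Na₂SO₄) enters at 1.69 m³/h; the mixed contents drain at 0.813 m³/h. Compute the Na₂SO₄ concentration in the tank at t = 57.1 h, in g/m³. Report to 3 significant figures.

0.118 g/m³

Total volume: dV/dt = Q_in − Q_out = 0.87700 m³/h, so V(t) = 24.5 + 0.87700 t and V(57.1) = 74.577 m³.
Species balance (pure solvent in): dm/dt = −Q_out · m/V(t).
dm/m = −Q_out dt/(V₀ + 0.87700 t); integrating gives ln(m/m₀) = −(Q_out/(Q_in−Q_out)) ln(V/V₀).
m = m₀ (V₀/V)^(Q_out/(Q_in−Q_out)) = 24.6 × (24.5/74.577)^(0.92702) = 8.7655 g.
C = m/V = 8.7655/74.577 = 0.11754 g/m³.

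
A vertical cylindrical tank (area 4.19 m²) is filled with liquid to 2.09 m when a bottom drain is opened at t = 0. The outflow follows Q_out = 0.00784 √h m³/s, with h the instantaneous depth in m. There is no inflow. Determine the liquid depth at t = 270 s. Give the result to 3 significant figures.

With no inflow, A dh/dt = −0.00784 √h.
This is separable: 2 d(√h)/dt = −0.00784/A, so √h = √h₀ − (0.00784/(2A)) t.
√h = √2.09 − 0.00784·270/(2·4.19) = 1.4457 − 0.25260 = 1.1931.
h = 1.1931² = 1.4234 m.

1.42 m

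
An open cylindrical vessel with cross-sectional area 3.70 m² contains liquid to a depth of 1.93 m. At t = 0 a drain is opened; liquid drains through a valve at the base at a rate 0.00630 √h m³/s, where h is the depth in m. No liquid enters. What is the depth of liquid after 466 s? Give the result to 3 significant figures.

0.985 m

Unsteady balance on liquid volume: A dh/dt = −0.00630 √h.
Separate and integrate: 2(√h − √h₀) = −(0.00630/A) t.
√h = √1.93 − 0.00630·466/(2·3.70) = 1.3892 − 0.39673 = 0.99251.
h = 0.99251² = 0.98509 m.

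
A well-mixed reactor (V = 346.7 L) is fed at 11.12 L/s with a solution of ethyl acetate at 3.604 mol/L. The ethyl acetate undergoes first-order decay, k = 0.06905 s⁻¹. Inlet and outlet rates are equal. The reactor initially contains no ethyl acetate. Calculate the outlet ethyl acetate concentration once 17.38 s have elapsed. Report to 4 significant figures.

0.9459 mol/L

V dC/dt = Q(C_in − C) − k V C.
dC/dt = (Q/V) C_in − (Q/V + k) C; effective rate a = Q/V + k = 0.0320738 + 0.06905 = 0.101124 s⁻¹.
C_ss = Q C_in/(Q + kV) = 1.14309 mol/L; C(t) = C_ss + (C₀ − C_ss) e^(−a t).
C(17.38) = 1.14309 + (-1.14309)·e^(−0.101124·17.38) = 1.14309 + (-1.14309)·0.172470 = 0.945945 mol/L.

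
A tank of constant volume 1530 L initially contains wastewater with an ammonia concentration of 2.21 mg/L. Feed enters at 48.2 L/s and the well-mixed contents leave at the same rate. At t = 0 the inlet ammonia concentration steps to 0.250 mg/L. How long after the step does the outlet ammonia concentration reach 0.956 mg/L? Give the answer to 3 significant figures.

Mass balance on the solute (V constant): V dC/dt = Q(C_in − C), so τ = V/Q = 31.743 s.
C(t) = C_in + (C₀ − C_in) e^(−t/τ). Set C = 0.956 and solve for t:
e^(−t/τ) = (C − C_in)/(C₀ − C_in) = (0.956 − 0.250)/(2.21 − 0.250) = 0.36020
t = −τ ln(…) = 31.743 × 1.0211 = 32.412 s.

32.4 s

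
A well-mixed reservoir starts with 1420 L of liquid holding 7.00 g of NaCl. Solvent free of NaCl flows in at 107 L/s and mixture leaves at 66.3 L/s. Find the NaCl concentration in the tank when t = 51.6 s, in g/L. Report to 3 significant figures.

0.000453 g/L

Total volume: dV/dt = Q_in − Q_out = 40.700 L/s, so V(t) = 1420 + 40.700 t and V(51.6) = 3520.1 L.
No NaCl enters, so dm/dt = −Q_out · (m/V).
dm/m = −Q_out dt/(V₀ + 40.700 t); integrating gives ln(m/m₀) = −(Q_out/(Q_in−Q_out)) ln(V/V₀).
m = m₀ (V₀/V)^(Q_out/(Q_in−Q_out)) = 7.00 × (1420/3520.1)^(1.6290) = 1.5953 g.
C = m/V = 1.5953/3520.1 = 0.00045319 g/L.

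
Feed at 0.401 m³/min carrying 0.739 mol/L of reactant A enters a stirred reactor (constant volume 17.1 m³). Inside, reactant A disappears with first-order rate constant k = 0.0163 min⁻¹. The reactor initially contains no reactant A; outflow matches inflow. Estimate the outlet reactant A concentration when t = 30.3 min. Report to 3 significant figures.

Accumulation = in − out − consumed: V dC/dt = Q C_in − Q C − k V C.
This is linear with rate a = Q/V + k = 0.039750 min⁻¹.
C_ss = Q C_in/(Q + kV) = 0.43597 mol/L; C(t) = C_ss + (C₀ − C_ss) e^(−a t).
C(30.3) = 0.43597 + (-0.43597)·e^(−0.039750·30.3) = 0.43597 + (-0.43597)·0.29986 = 0.30524 mol/L.

0.305 mol/L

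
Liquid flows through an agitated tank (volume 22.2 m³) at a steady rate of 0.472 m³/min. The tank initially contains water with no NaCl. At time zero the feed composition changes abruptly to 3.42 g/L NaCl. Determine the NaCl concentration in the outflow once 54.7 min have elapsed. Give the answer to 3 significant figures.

Unsteady species balance (constant V, well mixed): V dC/dt = Q(C_in − C).
Rewrite as dC/dt + C/τ = C_in/τ, τ = V/Q = 47.034 min.
C approaches C_in exponentially: C(t) = C_in + (C₀ − C_in) e^(−t/τ).
C(54.7) = 3.42 + (0 − 3.42)·e^(−54.7/47.034) = 3.42 + (-3.4200)·0.31255 = 2.3511 g/L.

2.35 g/L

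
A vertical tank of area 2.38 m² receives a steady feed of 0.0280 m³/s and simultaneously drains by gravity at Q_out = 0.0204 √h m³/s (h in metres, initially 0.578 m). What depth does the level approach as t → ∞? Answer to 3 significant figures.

1.88 m

A dh/dt = Q_in − 0.0204 √h. Steady state requires inflow = outflow:
Q_in = 0.0204 √h_ss ⇒ √h_ss = 0.0280/0.0204 = 1.3725.
h_ss = 1.3725² = 1.8839 m. (Since h₀ = 0.578 m < h_ss, the level will rise toward this value.)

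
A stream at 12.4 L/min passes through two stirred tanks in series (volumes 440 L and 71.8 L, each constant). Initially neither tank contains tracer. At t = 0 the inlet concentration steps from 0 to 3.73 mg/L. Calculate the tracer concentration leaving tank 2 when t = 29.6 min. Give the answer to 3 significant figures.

Each tank obeys Vᵢ dCᵢ/dt = Q(Cᵢ₋₁ − Cᵢ), so τᵢ = Vᵢ/Q.
τ₁ = 440/12.4 = 35.484 min; τ₂ = 71.8/12.4 = 5.7903 min.
Solving the cascade with C₁(0)=C₂(0)=0 gives C₂(t) = C_in[1 − (τ₁ e^(−t/τ₁) − τ₂ e^(−t/τ₂))/(τ₁ − τ₂)].
At t = 29.6: e^(−t/τ₁) = 0.43423, e^(−t/τ₂) = 0.0060242.
C₂ = 3.73·[1 − (35.484·0.43423 − 5.7903·0.0060242)/(29.694)] = 3.73·0.48227 = 1.7989 mg/L.

1.80 mg/L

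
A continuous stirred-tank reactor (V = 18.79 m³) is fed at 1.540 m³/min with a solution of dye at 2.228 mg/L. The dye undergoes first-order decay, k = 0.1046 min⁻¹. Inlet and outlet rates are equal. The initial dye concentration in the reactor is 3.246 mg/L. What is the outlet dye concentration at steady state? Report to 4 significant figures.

Accumulation = in − out − consumed: V dC/dt = Q C_in − Q C − k V C.
Steady state (dC/dt = 0): C_ss = Q C_in/(Q + kV) = C_in/(1 + kV/Q).
C_ss = 1.540·2.228/(1.540 + 0.1046·18.79) = 3.43112/3.50543 = 0.978800 mg/L.

0.9788 mg/L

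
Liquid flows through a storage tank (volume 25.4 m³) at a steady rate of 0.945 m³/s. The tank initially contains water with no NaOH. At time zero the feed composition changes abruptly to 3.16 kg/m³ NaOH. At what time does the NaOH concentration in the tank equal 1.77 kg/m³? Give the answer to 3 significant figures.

Unsteady species balance (constant V, well mixed): V dC/dt = Q(C_in − C), so τ = V/Q = 26.878 s.
C(t) = C_in + (C₀ − C_in) e^(−t/τ). Set C = 1.77 and solve for t:
e^(−t/τ) = (C − C_in)/(C₀ − C_in) = (1.77 − 3.16)/(0 − 3.16) = 0.43987
t = −τ ln(…) = 26.878 × 0.82127 = 22.074 s.

22.1 s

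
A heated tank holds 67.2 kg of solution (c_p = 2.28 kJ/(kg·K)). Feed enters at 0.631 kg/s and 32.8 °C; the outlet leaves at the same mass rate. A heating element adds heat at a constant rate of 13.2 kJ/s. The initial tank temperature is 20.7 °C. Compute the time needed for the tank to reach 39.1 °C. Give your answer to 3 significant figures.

213 s

Heat balance on the well-mixed liquid: M c_p dT/dt = ṁ c_p (T_in − T) + 13.2.
τ = M/ṁ = 106.50 s; T_ss = T_in + Q̇/(ṁ c_p) = 41.975 °C.
T(t) = T_ss + (T₀ − T_ss) e^(−t/τ). Set T = 39.1:
e^(−t/τ) = (39.1 − 41.975)/(20.7 − 41.975) = 0.13514
t = −106.50 · ln(0.13514) = 213.15 s.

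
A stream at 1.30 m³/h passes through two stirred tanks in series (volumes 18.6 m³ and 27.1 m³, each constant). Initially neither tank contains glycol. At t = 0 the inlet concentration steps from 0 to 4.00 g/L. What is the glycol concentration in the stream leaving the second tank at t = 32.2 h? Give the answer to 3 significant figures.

Each tank obeys Vᵢ dCᵢ/dt = Q(Cᵢ₋₁ − Cᵢ), so τᵢ = Vᵢ/Q.
τ₁ = 18.6/1.30 = 14.308 h; τ₂ = 27.1/1.30 = 20.846 h.
Solving the cascade with C₁(0)=C₂(0)=0 gives C₂(t) = C_in[1 − (τ₁ e^(−t/τ₁) − τ₂ e^(−t/τ₂))/(τ₁ − τ₂)].
At t = 32.2: e^(−t/τ₁) = 0.10534, e^(−t/τ₂) = 0.21339.
C₂ = 4.00·[1 − (14.308·0.10534 − 20.846·0.21339)/(-6.5385)] = 4.00·0.55019 = 2.2007 g/L.

2.20 g/L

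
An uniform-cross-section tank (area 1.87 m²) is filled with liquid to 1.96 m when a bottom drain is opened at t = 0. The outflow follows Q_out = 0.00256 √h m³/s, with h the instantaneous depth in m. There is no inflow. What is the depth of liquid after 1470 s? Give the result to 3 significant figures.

A dh/dt = −Q_out = −0.00256 √h.
Separate and integrate: 2(√h − √h₀) = −(0.00256/A) t.
√h = √1.96 − 0.00256·1470/(2·1.87) = 1.4000 − 1.0062 = 0.39380.
h = 0.39380² = 0.15508 m.

0.155 m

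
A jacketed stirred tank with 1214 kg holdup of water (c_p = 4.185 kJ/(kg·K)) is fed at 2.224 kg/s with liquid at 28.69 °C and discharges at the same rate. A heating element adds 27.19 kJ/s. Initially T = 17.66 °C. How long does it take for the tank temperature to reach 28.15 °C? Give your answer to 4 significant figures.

760.9 s

First-law balance (no shaft work): M c_p dT/dt = ṁ c_p (T_in − T) + 27.19.
τ = M/ṁ = 545.863 s; T_ss = T_in + Q̇/(ṁ c_p) = 31.6113 °C.
T(t) = T_ss + (T₀ − T_ss) e^(−t/τ). Set T = 28.15:
e^(−t/τ) = (28.15 − 31.6113)/(17.66 − 31.6113) = 0.248100
t = −545.863 · ln(0.248100) = 760.892 s.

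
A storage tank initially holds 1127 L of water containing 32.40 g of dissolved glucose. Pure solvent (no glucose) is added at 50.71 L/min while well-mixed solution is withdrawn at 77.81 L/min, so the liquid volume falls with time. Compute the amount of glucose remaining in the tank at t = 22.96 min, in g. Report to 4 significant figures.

Let m(t) be the amount of glucose. Volume: V(t) = V₀ + (Q_in − Q_out) t = 1127 − 27.1000 t; V(22.96) = 504.784 L.
Solute balance: dm/dt = 0 − Q_out C = −Q_out m/V(t).
dm/m = −Q_out dt/(V₀ − 27.1000 t); integrating gives ln(m/m₀) = −(Q_out/(Q_in−Q_out)) ln(V/V₀).
m = m₀ (V₀/V)^(Q_out/(Q_in−Q_out)) = 32.40 × (1127/504.784)^(-2.87122) = 3.22858 g.

3.229 g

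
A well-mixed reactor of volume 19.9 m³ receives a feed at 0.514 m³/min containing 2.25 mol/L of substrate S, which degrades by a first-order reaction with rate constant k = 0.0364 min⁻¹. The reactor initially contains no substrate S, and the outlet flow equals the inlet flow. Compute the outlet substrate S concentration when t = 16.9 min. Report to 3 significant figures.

0.608 mol/L

V dC/dt = Q(C_in − C) − k V C.
This is linear with rate a = Q/V + k = 0.062229 min⁻¹.
C_ss = Q C_in/(Q + kV) = 0.93390 mol/L; C(t) = C_ss + (C₀ − C_ss) e^(−a t).
C(16.9) = 0.93390 + (-0.93390)·e^(−0.062229·16.9) = 0.93390 + (-0.93390)·0.34935 = 0.60764 mol/L.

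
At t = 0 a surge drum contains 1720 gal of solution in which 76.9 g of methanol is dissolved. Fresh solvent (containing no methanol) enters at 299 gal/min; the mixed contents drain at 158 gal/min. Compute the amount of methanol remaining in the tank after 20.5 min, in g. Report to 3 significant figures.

25.5 g

Total volume: dV/dt = Q_in − Q_out = 141.00 gal/min, so V(t) = 1720 + 141.00 t and V(20.5) = 4610.5 gal.
No methanol enters, so dm/dt = −Q_out · (m/V).
Separate: dm/m = −Q_out dt/V(t) ⇒ ln(m/m₀) = −(Q_out/(Q_in−Q_out)) ln(V/V₀).
m = m₀ (V₀/V)^(Q_out/(Q_in−Q_out)) = 76.9 × (1720/4610.5)^(1.1206) = 25.473 g.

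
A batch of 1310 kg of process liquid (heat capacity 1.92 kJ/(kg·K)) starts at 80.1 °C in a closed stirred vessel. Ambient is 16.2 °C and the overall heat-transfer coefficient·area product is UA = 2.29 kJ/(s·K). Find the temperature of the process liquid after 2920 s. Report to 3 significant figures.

20.7 °C

Energy balance: M c_p dT/dt = −UA(T − T_amb).
dT/dt = (T_ss − T)/τ with T_ss = T_amb = 16.200 °C, τ = M c_p/UA = 1310·1.92/2.29 = 1098.3 s.
T approaches T_ss exponentially: T(t) = T_ss + (T₀ − T_ss) e^(−t/τ).
T(2920) = 16.200 + (63.900)·0.070049 = 20.676 °C.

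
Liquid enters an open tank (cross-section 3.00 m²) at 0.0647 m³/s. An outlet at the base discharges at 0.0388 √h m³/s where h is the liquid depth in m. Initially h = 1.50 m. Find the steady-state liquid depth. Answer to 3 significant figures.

2.78 m

Mass balance (ρ constant): A dh/dt = Q_in − 0.0388 √h. At steady state dh/dt = 0:
Q_in = 0.0388 √h_ss ⇒ √h_ss = 0.0647/0.0388 = 1.6675.
h_ss = 1.6675² = 2.7806 m. (Since h₀ = 1.50 m < h_ss, the level will rise toward this value.)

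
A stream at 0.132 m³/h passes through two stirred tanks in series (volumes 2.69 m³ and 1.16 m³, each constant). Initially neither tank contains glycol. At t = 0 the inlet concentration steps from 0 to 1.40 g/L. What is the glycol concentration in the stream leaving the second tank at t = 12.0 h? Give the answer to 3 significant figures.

0.305 g/L

Species balance on tank i: dCᵢ/dt = (Cᵢ₋₁ − Cᵢ)/τᵢ with τᵢ = Vᵢ/Q.
τ₁ = 2.69/0.132 = 20.379 h; τ₂ = 1.16/0.132 = 8.7879 h.
Solving the cascade with C₁(0)=C₂(0)=0 gives C₂(t) = C_in[1 − (τ₁ e^(−t/τ₁) − τ₂ e^(−t/τ₂))/(τ₁ − τ₂)].
At t = 12.0: e^(−t/τ₁) = 0.55497, e^(−t/τ₂) = 0.25525.
C₂ = 1.40·[1 − (20.379·0.55497 − 8.7879·0.25525)/(11.591)] = 1.40·0.21780 = 0.30492 g/L.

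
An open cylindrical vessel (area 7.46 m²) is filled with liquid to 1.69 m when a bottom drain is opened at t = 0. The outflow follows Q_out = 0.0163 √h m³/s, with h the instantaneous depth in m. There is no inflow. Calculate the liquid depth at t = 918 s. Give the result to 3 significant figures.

A dh/dt = −Q_out = −0.0163 √h.
∫ h^(−1/2) dh = −(0.0163/A) ∫ dt, giving 2√h = 2√h₀ − (0.0163/A) t.
√h = √1.69 − 0.0163·918/(2·7.46) = 1.3000 − 1.0029 = 0.29709.
h = 0.29709² = 0.088263 m.

0.0883 m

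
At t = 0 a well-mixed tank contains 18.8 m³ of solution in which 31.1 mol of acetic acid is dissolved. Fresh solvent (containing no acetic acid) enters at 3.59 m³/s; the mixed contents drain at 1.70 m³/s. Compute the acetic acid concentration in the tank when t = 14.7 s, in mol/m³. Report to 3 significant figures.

0.295 mol/m³

Let m(t) be the amount of acetic acid. Volume: V(t) = V₀ + (Q_in − Q_out) t = 18.8 + 1.8900 t; V(14.7) = 46.583 m³.
Species balance (pure solvent in): dm/dt = −Q_out · m/V(t).
dm/m = −Q_out dt/(V₀ + 1.8900 t); integrating gives ln(m/m₀) = −(Q_out/(Q_in−Q_out)) ln(V/V₀).
m = m₀ (V₀/V)^(Q_out/(Q_in−Q_out)) = 31.1 × (18.8/46.583)^(0.89947) = 13.750 mol.
C = m/V = 13.750/46.583 = 0.29517 mol/m³.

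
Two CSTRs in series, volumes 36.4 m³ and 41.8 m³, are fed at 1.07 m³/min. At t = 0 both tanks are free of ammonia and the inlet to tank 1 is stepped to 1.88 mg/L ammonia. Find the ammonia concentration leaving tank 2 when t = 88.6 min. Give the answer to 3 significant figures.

1.31 mg/L

Time constants: τᵢ = Vᵢ/Q for each well-mixed tank.
τ₁ = 36.4/1.07 = 34.019 min; τ₂ = 41.8/1.07 = 39.065 min.
Solving the cascade with C₁(0)=C₂(0)=0 gives C₂(t) = C_in[1 − (τ₁ e^(−t/τ₁) − τ₂ e^(−t/τ₂))/(τ₁ − τ₂)].
At t = 88.6: e^(−t/τ₁) = 0.073944, e^(−t/τ₂) = 0.10352.
C₂ = 1.88·[1 − (34.019·0.073944 − 39.065·0.10352)/(-5.0467)] = 1.88·0.69711 = 1.3106 mg/L.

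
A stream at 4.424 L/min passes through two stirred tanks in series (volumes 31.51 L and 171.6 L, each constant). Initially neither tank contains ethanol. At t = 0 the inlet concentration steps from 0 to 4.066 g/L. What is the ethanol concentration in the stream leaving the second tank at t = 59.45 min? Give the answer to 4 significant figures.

Each tank obeys Vᵢ dCᵢ/dt = Q(Cᵢ₋₁ − Cᵢ), so τᵢ = Vᵢ/Q.
τ₁ = 31.51/4.424 = 7.12251 min; τ₂ = 171.6/4.424 = 38.7884 min.
Solving the cascade with C₁(0)=C₂(0)=0 gives C₂(t) = C_in[1 − (τ₁ e^(−t/τ₁) − τ₂ e^(−t/τ₂))/(τ₁ − τ₂)].
At t = 59.45: e^(−t/τ₁) = 0.000237161, e^(−t/τ₂) = 0.215957.
C₂ = 4.066·[1 − (7.12251·0.000237161 − 38.7884·0.215957)/(-31.6659)] = 4.066·0.735521 = 2.99063 g/L.

2.991 g/L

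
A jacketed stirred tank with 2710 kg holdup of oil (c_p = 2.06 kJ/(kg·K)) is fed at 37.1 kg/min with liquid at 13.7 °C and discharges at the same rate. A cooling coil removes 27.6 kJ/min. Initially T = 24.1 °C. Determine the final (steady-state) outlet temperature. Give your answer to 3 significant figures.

M c_p dT/dt = ṁ c_p (T_in − T) − Q̇.
At steady state dT/dt = 0 ⇒ T_ss = T_in − Q̇/(ṁ c_p) = 13.7 − 27.6/(37.1·2.06) = 13.339 °C.

13.3 °C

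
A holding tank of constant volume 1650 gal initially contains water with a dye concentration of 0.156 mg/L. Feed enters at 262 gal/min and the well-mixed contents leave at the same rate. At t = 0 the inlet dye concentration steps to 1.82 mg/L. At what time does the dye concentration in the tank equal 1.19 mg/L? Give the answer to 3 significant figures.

6.12 min

Species balance: V dC/dt = Q(C_in − C) ⇒ τ = V/Q = 6.2977 min.
C(t) = C_in + (C₀ − C_in) e^(−t/τ). Set C = 1.19 and solve for t:
e^(−t/τ) = (C − C_in)/(C₀ − C_in) = (1.19 − 1.82)/(0.156 − 1.82) = 0.37861
t = −τ ln(…) = 6.2977 × 0.97126 = 6.1167 min.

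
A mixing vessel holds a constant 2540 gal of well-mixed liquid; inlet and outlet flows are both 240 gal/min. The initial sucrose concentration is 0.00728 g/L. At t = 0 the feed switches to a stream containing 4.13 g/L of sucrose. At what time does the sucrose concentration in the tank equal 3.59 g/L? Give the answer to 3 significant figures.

Transient balance on the dissolved component: V dC/dt = Q(C_in − C), so τ = V/Q = 10.583 min.
C(t) = C_in + (C₀ − C_in) e^(−t/τ). Set C = 3.59 and solve for t:
e^(−t/τ) = (C − C_in)/(C₀ − C_in) = (3.59 − 4.13)/(0.00728 − 4.13) = 0.13098
t = −τ ln(…) = 10.583 × 2.0327 = 21.513 min.

21.5 min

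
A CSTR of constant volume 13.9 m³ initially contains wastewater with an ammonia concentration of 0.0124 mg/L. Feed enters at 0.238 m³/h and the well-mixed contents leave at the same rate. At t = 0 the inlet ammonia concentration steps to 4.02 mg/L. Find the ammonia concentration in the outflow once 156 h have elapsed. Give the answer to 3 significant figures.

3.74 mg/L

Species balance on the tank: V dC/dt = Q(C_in − C).
Time constant τ = V/Q = 13.9/0.238 = 58.403 h.
This is linear first-order; C(t) = C_in + (C₀ − C_in) e^(−t/τ).
C(156) = 4.02 + (0.0124 − 4.02)·e^(−156/58.403) = 4.02 + (-4.0076)·0.069178 = 3.7428 mg/L.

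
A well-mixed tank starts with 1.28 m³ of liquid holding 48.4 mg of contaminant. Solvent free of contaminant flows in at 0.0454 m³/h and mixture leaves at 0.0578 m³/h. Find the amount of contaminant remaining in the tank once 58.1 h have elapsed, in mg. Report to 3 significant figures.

1.02 mg

Total volume: dV/dt = Q_in − Q_out = -0.012400 m³/h, so V(t) = 1.28 − 0.012400 t and V(58.1) = 0.55956 m³.
Species balance (pure solvent in): dm/dt = −Q_out · m/V(t).
dm/m = −Q_out dt/(V₀ − 0.012400 t); integrating gives ln(m/m₀) = −(Q_out/(Q_in−Q_out)) ln(V/V₀).
m = m₀ (V₀/V)^(Q_out/(Q_in−Q_out)) = 48.4 × (1.28/0.55956)^(-4.6613) = 1.0227 mg.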